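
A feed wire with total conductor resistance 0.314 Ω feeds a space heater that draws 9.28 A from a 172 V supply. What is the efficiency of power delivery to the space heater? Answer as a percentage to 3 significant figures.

The feed wire carries the full 9.28 A.
P_line = I² R_line = (9.280)² × 0.314 = 27.04 W
P_source = V I = 172 × 9.280 = 1596 W; P_load = 1569 W
η = P_load / P_source = 1569 / 1596 = 0.9831

98.3 %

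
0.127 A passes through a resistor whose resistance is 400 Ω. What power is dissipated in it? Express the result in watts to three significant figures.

The current through and the resistance of the element are both given; use P = I²R.
P = (0.1270 A)² × 400 Ω = 6.452 W

6.45 W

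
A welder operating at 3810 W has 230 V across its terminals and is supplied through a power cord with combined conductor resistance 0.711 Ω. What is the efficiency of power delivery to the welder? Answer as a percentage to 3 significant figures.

I = P / V = 3810 / 230 = 16.57 A through the power cord.
P_line = I² R_line = (16.57)² × 0.711 = 195.1 W
P_source = P_load + P_line = 3810 + 195.1 = 4005 W
η = P_load / P_source = 3810 / 4005 = 0.9513

95.1 %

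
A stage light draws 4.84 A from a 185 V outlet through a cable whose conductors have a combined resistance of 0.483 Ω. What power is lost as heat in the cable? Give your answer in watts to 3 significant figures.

11.3 W

The cable is a series resistance carrying the load current; its dissipation is I²R_line.
The cable carries the full 4.84 A.
P_line = I² R_line = (4.840)² × 0.483 = 11.31 W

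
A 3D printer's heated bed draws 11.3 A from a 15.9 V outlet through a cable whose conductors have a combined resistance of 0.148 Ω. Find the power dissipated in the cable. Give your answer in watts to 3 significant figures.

18.9 W

The cable is a series resistance carrying the load current; its dissipation is I²R_line.
The cable carries the full 11.3 A.
P_line = I² R_line = (11.30)² × 0.148 = 18.90 W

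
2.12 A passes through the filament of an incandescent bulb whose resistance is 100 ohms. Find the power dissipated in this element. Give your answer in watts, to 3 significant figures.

449 W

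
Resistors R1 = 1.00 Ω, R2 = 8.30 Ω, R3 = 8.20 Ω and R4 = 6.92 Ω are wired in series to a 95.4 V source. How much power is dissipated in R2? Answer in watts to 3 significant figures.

127 W

Every series element carries the same I. Get I from the total resistance, then P = I² × R2.
R_total = 1.00 + 8.30 + 8.20 + 6.92 = 24.42 Ω
I = V / R_total = 95.4 / 24.42 = 3.907 A
P_R2 = I² × R2 = (3.907)² × 8.30 = 126.7 W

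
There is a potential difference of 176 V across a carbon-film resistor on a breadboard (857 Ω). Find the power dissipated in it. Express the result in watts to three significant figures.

Voltage and resistance are given, so P = V²/R is the one-step route.
P = (176 V)² / 857 Ω = 36.14 W

36.1 W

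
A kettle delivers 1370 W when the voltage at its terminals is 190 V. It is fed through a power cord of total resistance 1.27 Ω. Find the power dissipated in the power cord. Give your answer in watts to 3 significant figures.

Only the current and the line resistance are needed for the I²R loss.
I = P / V = 1370 / 190 = 7.211 A through the power cord.
P_line = I² R_line = (7.211)² × 1.27 = 66.03 W

66.0 W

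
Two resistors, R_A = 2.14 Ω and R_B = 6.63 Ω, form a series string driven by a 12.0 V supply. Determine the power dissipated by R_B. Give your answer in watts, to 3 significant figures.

12.4 W

Since the resistors are in series they all carry the loop current I = V/R_total; the power in any one is I²R.
R_total = 2.14 + 6.63 = 8.770 Ω
I = V / R_total = 12.0 / 8.770 = 1.368 A
P_R_B = I² × R_B = (1.368)² × 6.63 = 12.41 W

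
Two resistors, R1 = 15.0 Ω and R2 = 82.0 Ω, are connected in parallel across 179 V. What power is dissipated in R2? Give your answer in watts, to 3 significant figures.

Every branch has 179 V across it, so for R2 the power is simply V²/R.
P_R2 = V² / R2 = (179)² / 82.0 Ω = 390.7 W

391 W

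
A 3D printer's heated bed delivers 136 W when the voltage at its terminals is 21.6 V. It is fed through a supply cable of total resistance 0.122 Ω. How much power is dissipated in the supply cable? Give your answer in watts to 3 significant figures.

4.84 W

Only the current and the line resistance are needed for the I²R loss.
I = P / V = 136 / 21.6 = 6.296 A through the supply cable.
P_line = I² R_line = (6.296)² × 0.122 = 4.836 W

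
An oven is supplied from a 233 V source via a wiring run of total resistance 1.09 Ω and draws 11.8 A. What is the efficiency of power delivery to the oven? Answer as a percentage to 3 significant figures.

The wiring run carries the full 11.8 A.
P_line = I² R_line = (11.80)² × 1.09 = 151.8 W
P_source = V I = 233 × 11.80 = 2749 W; P_load = 2598 W
η = P_load / P_source = 2598 / 2749 = 0.9448

94.5 %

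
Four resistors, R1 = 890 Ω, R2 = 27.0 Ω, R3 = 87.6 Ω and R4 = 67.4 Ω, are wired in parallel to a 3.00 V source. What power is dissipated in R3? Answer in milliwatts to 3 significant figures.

Every branch has 3.00 V across it, so for R3 the power is simply V²/R.
P_R3 = V² / R3 = (3.00)² / 87.6 Ω = 0.1027 W

103 mW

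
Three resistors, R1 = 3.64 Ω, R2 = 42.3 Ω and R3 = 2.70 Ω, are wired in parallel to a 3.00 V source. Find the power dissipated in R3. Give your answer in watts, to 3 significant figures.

Each parallel branch sees the full supply voltage, so P = V²/R applies directly to the target branch.
P_R3 = V² / R3 = (3.00)² / 2.70 Ω = 3.333 W

3.33 W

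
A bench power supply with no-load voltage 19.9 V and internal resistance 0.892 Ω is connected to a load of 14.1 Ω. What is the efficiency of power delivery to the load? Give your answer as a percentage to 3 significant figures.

Efficiency is P_load / P_total. With a series r and R sharing the same I, P = I²R for each, so η = R/(R+r).
η = R / (R + r) = 14.1 / (14.1 + 0.892) = 0.9405

94.1 %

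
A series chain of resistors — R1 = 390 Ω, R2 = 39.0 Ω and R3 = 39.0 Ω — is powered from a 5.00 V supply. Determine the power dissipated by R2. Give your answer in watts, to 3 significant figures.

In a series string the same current flows through every resistor — find that current, then P = I²R for the one we want.
R_total = 390 + 39.0 + 39.0 = 468.0 Ω
I = V / R_total = 5.00 / 468.0 = 0.01068 A
P_R2 = I² × R2 = (0.01068)² × 39.0 = 0.004452 W

0.00445 W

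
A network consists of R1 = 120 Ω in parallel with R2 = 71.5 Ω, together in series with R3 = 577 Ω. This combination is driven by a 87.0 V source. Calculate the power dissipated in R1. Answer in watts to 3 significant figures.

0.327 W

Collapse the R1‖R2 pair into one equivalent R_p; then R_p and R3 form a series string.
R_p = (120×71.5)/(120+71.5) = 44.80 Ω
R_total = R_p + 577 = 44.80 + 577 = 621.8 Ω
I = V / R_total = 87.0 / 621.8 = 0.1399 A
Voltage across the parallel pair: V_p = I × R_p = 0.1399 × 44.80 = 6.269 V
R1 has V_p across it, so P = V_p²/R1.
P_R1 = (6.269)² / 120 = 0.3275 W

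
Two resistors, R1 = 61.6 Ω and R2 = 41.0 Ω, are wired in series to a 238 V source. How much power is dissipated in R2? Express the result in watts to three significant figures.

Every series element carries the same I. Get I from the total resistance, then P = I² × R2.
R_total = 61.6 + 41.0 = 102.6 Ω
I = V / R_total = 238 / 102.6 = 2.320 A
P_R2 = I² × R2 = (2.320)² × 41.0 = 220.6 W

221 W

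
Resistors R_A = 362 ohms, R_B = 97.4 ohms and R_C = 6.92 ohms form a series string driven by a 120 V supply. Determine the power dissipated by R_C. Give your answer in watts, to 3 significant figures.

Series elements share the same current, so find I first, then use P = I²R.
R_total = 362 + 97.4 + 6.92 = 466.3 Ω
I = V / R_total = 120 / 466.3 = 0.2573 A
P_R_C = I² × R_C = (0.2573)² × 6.92 = 0.4582 W

0.458 W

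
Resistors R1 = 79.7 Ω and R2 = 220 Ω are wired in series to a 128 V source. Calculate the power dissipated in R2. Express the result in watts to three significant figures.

The current is common to all series resistors; compute it, then apply P = I²R for the target.
R_total = 79.7 + 220 = 299.7 Ω
I = V / R_total = 128 / 299.7 = 0.4271 A
P_R2 = I² × R2 = (0.4271)² × 220 = 40.13 W

40.1 W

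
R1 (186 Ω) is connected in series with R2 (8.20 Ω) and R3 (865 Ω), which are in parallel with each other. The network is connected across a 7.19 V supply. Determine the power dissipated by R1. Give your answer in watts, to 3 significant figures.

First combine the parallel branches into one equivalent R_p, then R1 + R_p is a series pair.
R_p = (8.20×865)/(8.20+865) = 8.123 Ω
R_total = 186 + 8.123 = 194.1 Ω
I = V / R_total = 7.19 / 194.1 = 0.03704 A
All the current flows through R1; use P = I²R.
P_R1 = (0.03704)² × 186 = 0.2552 W

0.255 W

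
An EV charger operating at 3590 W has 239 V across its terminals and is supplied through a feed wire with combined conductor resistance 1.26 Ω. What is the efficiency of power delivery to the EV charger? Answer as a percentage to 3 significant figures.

I = P / V = 3590 / 239 = 15.02 A through the feed wire.
P_line = I² R_line = (15.02)² × 1.26 = 284.3 W
P_source = P_load + P_line = 3590 + 284.3 = 3874 W
η = P_load / P_source = 3590 / 3874 = 0.9266

92.7 %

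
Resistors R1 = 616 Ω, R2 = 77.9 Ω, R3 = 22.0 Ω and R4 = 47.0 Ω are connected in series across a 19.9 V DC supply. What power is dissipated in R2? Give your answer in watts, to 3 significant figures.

The current is common to all series resistors; compute it, then apply P = I²R for the target.
R_total = 616 + 77.9 + 22.0 + 47.0 = 762.9 Ω
I = V / R_total = 19.9 / 762.9 = 0.02608 A
P_R2 = I² × R2 = (0.02608)² × 77.9 = 0.05300 W

0.0530 W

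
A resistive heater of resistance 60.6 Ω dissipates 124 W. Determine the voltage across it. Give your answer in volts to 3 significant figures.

86.7 V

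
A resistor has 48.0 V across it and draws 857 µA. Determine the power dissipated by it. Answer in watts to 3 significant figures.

0.0411 W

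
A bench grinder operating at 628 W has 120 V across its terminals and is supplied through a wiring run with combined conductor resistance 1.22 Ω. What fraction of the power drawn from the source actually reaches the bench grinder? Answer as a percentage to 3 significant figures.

94.9 %

I = P / V = 628 / 120 = 5.233 A through the wiring run.
P_line = I² R_line = (5.233)² × 1.22 = 33.41 W
P_source = P_load + P_line = 628.0 + 33.41 = 661.4 W
η = P_load / P_source = 628.0 / 661.4 = 0.9495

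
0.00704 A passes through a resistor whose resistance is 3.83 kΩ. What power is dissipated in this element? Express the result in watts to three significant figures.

With I and R stated, P = I²R applies in one step.
P = (0.007040 A)² × 3830 Ω = 0.1898 W

0.190 W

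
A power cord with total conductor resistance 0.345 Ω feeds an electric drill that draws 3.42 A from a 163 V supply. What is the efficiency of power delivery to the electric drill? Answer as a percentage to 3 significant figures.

The power cord carries the full 3.42 A.
P_line = I² R_line = (3.420)² × 0.345 = 4.035 W
P_source = V I = 163 × 3.420 = 557.5 W; P_load = 553.4 W
η = P_load / P_source = 553.4 / 557.5 = 0.9928

99.3 %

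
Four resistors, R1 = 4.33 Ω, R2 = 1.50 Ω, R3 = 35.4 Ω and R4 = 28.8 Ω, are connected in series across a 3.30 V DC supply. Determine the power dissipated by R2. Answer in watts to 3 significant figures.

0.00333 W

Series elements share the same current, so find I first, then use P = I²R.
R_total = 4.33 + 1.50 + 35.4 + 28.8 = 70.03 Ω
I = V / R_total = 3.30 / 70.03 = 0.04712 A
P_R2 = I² × R2 = (0.04712)² × 1.50 = 0.003331 W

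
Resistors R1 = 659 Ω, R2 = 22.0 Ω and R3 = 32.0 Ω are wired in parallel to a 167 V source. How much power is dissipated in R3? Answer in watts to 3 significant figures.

872 W

The supply voltage appears across each parallel branch — just use P = V²/R3.
P_R3 = V² / R3 = (167)² / 32.0 Ω = 871.5 W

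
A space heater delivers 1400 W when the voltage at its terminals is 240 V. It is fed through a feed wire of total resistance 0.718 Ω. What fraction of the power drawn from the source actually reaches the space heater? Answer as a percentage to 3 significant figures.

98.3 %

I = P / V = 1400 / 240 = 5.833 A through the feed wire.
P_line = I² R_line = (5.833)² × 0.718 = 24.43 W
P_source = P_load + P_line = 1400 + 24.43 = 1424 W
η = P_load / P_source = 1400 / 1424 = 0.9828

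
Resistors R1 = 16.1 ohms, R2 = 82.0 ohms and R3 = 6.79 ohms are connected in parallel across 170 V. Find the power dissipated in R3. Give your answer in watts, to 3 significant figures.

4260 W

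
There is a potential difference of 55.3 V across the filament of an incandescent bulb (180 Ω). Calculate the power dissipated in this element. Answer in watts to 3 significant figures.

17.0 W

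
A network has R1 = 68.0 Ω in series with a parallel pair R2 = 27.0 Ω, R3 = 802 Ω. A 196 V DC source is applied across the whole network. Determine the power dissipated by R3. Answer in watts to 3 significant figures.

3.69 W

Collapse R2‖R3 to a single equivalent, reducing the network to two series elements.
R_p = (27.0×802)/(27.0+802) = 26.12 Ω
R_total = 68.0 + 26.12 = 94.12 Ω
I = V / R_total = 196 / 94.12 = 2.082 A
Voltage across the parallel pair: V_p = I × R_p = 2.082 × 26.12 = 54.39 V
R3 is across V_p, so use P = V²/R for that branch.
P_R3 = (54.39)² / 802 = 3.689 W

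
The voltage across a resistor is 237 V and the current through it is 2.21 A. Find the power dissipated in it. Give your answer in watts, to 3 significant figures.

524 W

Since both terminal voltage and current are stated, P = V I gives the power in one step.
P = 237 V × 2.210 A = 523.8 W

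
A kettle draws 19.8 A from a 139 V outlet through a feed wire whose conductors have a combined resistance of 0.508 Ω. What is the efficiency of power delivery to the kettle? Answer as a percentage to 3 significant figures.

The feed wire carries the full 19.8 A.
P_line = I² R_line = (19.80)² × 0.508 = 199.2 W
P_source = V I = 139 × 19.80 = 2752 W; P_load = 2553 W
η = P_load / P_source = 2553 / 2752 = 0.9276

92.8 %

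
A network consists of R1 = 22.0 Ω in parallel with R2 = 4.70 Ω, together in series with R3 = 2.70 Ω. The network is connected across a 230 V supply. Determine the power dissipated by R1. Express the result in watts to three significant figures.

835 W

First find R_p for the parallel pair, then treat R_p + R3 as a series loop.
R_p = (22.0×4.70)/(22.0+4.70) = 3.873 Ω
R_total = R_p + 2.70 = 3.873 + 2.70 = 6.573 Ω
I = V / R_total = 230 / 6.573 = 34.99 A
Voltage across the parallel pair: V_p = I × R_p = 34.99 × 3.873 = 135.5 V
Use P = V²/R for R1 with V = V_p.
P_R1 = (135.5)² / 22.0 = 834.8 W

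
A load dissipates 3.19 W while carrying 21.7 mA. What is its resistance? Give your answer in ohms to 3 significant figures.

6770 Ω

Rearranging the power relation for the two known quantities gives R = P / I².
R = 3.19 / (0.02170)² = 6774 Ω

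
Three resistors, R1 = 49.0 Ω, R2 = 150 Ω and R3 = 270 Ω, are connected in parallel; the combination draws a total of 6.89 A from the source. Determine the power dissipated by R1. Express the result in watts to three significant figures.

Parallel branches share V, not I — compute V via R_eq, then use V²/R for the target branch.
1/R_eq = 1/49.0 + 1/150 + 1/270 ⇒ R_eq = 32.49 Ω
V = I_total × R_eq = 6.890 × 32.49 = 223.9 V
P_R1 = V² / R1 = (223.9)² / 49.0 = 1023 W

1020 W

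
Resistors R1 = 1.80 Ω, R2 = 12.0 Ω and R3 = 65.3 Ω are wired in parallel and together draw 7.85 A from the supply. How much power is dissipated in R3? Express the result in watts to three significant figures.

2.20 W

Parallel branches share V, not I — compute V via R_eq, then use V²/R for the target branch.
1/R_eq = 1/1.80 + 1/12.0 + 1/65.3 ⇒ R_eq = 1.529 Ω
V = I_total × R_eq = 7.850 × 1.529 = 12.00 V
P_R3 = V² / R3 = (12.00)² / 65.3 = 2.205 W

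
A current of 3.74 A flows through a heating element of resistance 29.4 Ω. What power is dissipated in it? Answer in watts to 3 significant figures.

411 W

Knowing I and R, the power is just I²R — no need to find V first.
P = (3.740 A)² × 29.4 Ω = 411.2 W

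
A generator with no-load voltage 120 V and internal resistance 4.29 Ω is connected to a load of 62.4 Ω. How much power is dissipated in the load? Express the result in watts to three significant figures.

Find the circuit current first, then P = I²R for the load (series elements share I).
I = ε / (r + R) = 120 / (4.29 + 62.4) = 1.799 A
P_load = I² R = (1.799)² × 62.4 = 202.0 W

202 W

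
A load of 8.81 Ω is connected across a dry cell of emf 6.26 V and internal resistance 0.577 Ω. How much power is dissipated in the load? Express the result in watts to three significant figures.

The internal resistance and the load are in series, so the same I flows through both; get I from ε/(r+R), then I²R for the load.
I = ε / (r + R) = 6.26 / (0.577 + 8.81) = 0.6669 A
P_load = I² R = (0.6669)² × 8.81 = 3.918 W

3.92 W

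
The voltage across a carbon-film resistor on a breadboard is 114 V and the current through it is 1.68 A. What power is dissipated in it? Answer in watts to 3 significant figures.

V and I are known directly — P = V I, no intermediate step needed.
P = 114 V × 1.680 A = 191.5 W

192 W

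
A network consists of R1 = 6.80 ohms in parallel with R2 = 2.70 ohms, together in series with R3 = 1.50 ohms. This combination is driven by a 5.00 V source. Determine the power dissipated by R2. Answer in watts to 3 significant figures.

2.94 W

First find R_p for the parallel pair, then treat R_p + R3 as a series loop.
R_p = (6.80×2.70)/(6.80+2.70) = 1.933 Ω
R_total = R_p + 1.50 = 1.933 + 1.50 = 3.433 Ω
I = V / R_total = 5.00 / 3.433 = 1.457 A
Voltage across the parallel pair: V_p = I × R_p = 1.457 × 1.933 = 2.815 V
R2 has V_p across it, so P = V_p²/R2.
P_R2 = (2.815)² / 2.70 = 2.935 W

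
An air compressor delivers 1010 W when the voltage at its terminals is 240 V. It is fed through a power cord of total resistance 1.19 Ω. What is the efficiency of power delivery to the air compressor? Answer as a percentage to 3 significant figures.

98.0 %

I = P / V = 1010 / 240 = 4.208 A through the power cord.
P_line = I² R_line = (4.208)² × 1.19 = 21.07 W
P_source = P_load + P_line = 1010 + 21.07 = 1031 W
η = P_load / P_source = 1010 / 1031 = 0.9796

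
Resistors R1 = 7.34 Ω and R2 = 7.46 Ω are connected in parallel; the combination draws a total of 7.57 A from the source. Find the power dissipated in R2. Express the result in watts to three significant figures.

Parallel branches share V, not I — compute V via R_eq, then use V²/R for the target branch.
1/R_eq = 1/7.34 + 1/7.46 ⇒ R_eq = 3.700 Ω
V = I_total × R_eq = 7.570 × 3.700 = 28.01 V
P_R2 = V² / R2 = (28.01)² / 7.46 = 105.1 W

105 W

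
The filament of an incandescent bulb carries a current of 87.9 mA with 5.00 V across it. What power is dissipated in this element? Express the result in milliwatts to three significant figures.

440 mW

Since both terminal voltage and current are stated, P = V I gives the power in one step.
P = 5.00 V × 0.08790 A = 0.4395 W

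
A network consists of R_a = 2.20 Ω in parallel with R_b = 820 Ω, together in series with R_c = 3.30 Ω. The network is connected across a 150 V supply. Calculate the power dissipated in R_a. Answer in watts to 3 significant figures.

1630 W

Reduce the parallel combination to a single R_p; the circuit then becomes R_p in series with the remaining resistor.
R_p = (2.20×820)/(2.20+820) = 2.194 Ω
R_total = R_p + 3.30 = 2.194 + 3.30 = 5.494 Ω
I = V / R_total = 150 / 5.494 = 27.30 A
Voltage across the parallel pair: V_p = I × R_p = 27.30 × 2.194 = 59.90 V
Use P = V²/R for R_a with V = V_p.
P_R_a = (59.90)² / 2.20 = 1631 W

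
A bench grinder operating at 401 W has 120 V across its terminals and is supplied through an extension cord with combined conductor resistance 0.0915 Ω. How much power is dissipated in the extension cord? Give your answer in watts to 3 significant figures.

Only the current and the line resistance are needed for the I²R loss.
I = P / V = 401 / 120 = 3.342 A through the extension cord.
P_line = I² R_line = (3.342)² × 0.0915 = 1.022 W

1.02 W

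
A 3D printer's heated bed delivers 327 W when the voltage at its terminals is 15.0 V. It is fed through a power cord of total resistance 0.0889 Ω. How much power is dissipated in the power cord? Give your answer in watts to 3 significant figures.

42.2 W

Line loss is just I²R for the cable — we know both I and R_line directly.
I = P / V = 327 / 15.0 = 21.80 A through the power cord.
P_line = I² R_line = (21.80)² × 0.0889 = 42.25 W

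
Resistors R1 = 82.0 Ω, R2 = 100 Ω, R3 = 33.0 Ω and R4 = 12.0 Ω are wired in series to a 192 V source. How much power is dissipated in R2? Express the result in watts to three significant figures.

The current is common to all series resistors; compute it, then apply P = I²R for the target.
R_total = 82.0 + 100 + 33.0 + 12.0 = 227.0 Ω
I = V / R_total = 192 / 227.0 = 0.8458 A
P_R2 = I² × R2 = (0.8458)² × 100 = 71.54 W

71.5 W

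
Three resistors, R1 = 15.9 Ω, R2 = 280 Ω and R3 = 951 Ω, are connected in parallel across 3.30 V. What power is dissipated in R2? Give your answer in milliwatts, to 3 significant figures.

Every branch has 3.30 V across it, so for R2 the power is simply V²/R.
P_R2 = V² / R2 = (3.30)² / 280 Ω = 0.03889 W

38.9 mW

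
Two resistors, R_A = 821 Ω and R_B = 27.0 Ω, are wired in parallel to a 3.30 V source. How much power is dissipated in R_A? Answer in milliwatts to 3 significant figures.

13.3 mW

Parallel branches share the same voltage; P = V²/R gives the branch power in one step.
P_R_A = V² / R_A = (3.30)² / 821 Ω = 0.01326 W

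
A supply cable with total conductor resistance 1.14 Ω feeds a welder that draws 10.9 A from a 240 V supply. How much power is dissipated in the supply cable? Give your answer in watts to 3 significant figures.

The supply cable and load are in series, so the same current flows in both; the loss is I²R_line.
The supply cable carries the full 10.9 A.
P_line = I² R_line = (10.90)² × 1.14 = 135.4 W

135 W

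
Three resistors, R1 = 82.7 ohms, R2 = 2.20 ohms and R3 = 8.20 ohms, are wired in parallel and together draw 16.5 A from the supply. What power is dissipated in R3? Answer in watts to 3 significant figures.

95.8 W

The branches share the same voltage, but only the total current is given — find V from the equivalent resistance first.
1/R_eq = 1/82.7 + 1/2.20 + 1/8.20 ⇒ R_eq = 1.699 Ω
V = I_total × R_eq = 16.50 × 1.699 = 28.03 V
P_R3 = V² / R3 = (28.03)² / 8.20 = 95.84 W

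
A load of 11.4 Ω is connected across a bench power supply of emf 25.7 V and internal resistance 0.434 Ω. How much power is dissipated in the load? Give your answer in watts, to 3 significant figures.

Find the circuit current first, then P = I²R for the load (series elements share I).
I = ε / (r + R) = 25.7 / (0.434 + 11.4) = 2.172 A
P_load = I² R = (2.172)² × 11.4 = 53.77 W

53.8 W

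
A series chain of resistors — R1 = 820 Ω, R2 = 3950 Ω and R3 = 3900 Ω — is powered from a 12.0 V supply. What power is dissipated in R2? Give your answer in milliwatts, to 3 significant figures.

The current is common to all series resistors; compute it, then apply P = I²R for the target.
R_total = 820 + 3950 + 3900 = 8670 Ω
I = V / R_total = 12.0 / 8670 = 0.001384 A
P_R2 = I² × R2 = (0.001384)² × 3950 = 0.007567 W

7.57 mW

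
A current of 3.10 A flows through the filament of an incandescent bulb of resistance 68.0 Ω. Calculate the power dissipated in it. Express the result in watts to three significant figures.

653 W

The current through and the resistance of the element are both given; use P = I²R.
P = (3.100 A)² × 68.0 Ω = 653.5 W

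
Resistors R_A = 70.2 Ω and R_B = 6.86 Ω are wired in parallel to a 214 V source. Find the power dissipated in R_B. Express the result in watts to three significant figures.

6680 W

R_B sits directly across the source, so P = V²/R with V = 214 V.
P_R_B = V² / R_B = (214)² / 6.86 Ω = 6676 W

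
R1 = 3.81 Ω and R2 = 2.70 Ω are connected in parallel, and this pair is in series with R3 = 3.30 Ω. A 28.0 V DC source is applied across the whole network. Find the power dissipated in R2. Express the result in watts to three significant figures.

30.4 W

Collapse the R1‖R2 pair into one equivalent R_p; then R_p and R3 form a series string.
R_p = (3.81×2.70)/(3.81+2.70) = 1.580 Ω
R_total = R_p + 3.30 = 1.580 + 3.30 = 4.880 Ω
I = V / R_total = 28.0 / 4.880 = 5.737 A
Voltage across the parallel pair: V_p = I × R_p = 5.737 × 1.580 = 9.066 V
Use P = V²/R for R2 with V = V_p.
P_R2 = (9.066)² / 2.70 = 30.44 W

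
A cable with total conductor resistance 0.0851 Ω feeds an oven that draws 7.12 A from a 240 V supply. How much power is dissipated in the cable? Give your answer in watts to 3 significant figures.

The cable and load are in series, so the same current flows in both; the loss is I²R_line.
The cable carries the full 7.12 A.
P_line = I² R_line = (7.120)² × 0.0851 = 4.314 W

4.31 W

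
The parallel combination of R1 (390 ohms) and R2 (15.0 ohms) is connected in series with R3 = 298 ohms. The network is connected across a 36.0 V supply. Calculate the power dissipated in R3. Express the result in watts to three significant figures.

Combine R1 and R2 into their parallel equivalent first, reducing the network to two series resistors.
R_p = (390×15.0)/(390+15.0) = 14.44 Ω
R_total = R_p + 298 = 14.44 + 298 = 312.4 Ω
I = V / R_total = 36.0 / 312.4 = 0.1152 A
R3 carries the full series current, so P = I²R.
P_R3 = (0.1152)² × 298 = 3.956 W

3.96 W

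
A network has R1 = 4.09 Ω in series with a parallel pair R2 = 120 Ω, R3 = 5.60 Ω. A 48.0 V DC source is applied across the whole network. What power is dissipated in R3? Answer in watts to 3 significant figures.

First combine the parallel branches into one equivalent R_p, then R1 + R_p is a series pair.
R_p = (120×5.60)/(120+5.60) = 5.350 Ω
R_total = 4.09 + 5.350 = 9.440 Ω
I = V / R_total = 48.0 / 9.440 = 5.085 A
Voltage across the parallel pair: V_p = I × R_p = 5.085 × 5.350 = 27.20 V
With V_p across R3, its power is V_p²/R3.
P_R3 = (27.20)² / 5.60 = 132.2 W

132 W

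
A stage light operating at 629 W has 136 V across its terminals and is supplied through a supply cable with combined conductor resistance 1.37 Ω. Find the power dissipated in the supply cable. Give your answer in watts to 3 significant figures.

29.3 W

Only the current and the line resistance are needed for the I²R loss.
I = P / V = 629 / 136 = 4.625 A through the supply cable.
P_line = I² R_line = (4.625)² × 1.37 = 29.31 W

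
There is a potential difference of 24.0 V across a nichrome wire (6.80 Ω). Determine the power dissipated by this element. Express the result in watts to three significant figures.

We know the drop across the element and its resistance — P = V²/R, one step.
P = (24.0 V)² / 6.80 Ω = 84.71 W

84.7 W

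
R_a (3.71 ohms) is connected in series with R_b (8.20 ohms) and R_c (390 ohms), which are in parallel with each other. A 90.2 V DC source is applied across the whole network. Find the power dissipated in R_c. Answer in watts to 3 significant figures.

9.76 W

Reduce the parallel pair to R_p first; the network is then a simple series string.
R_p = (8.20×390)/(8.20+390) = 8.031 Ω
R_total = 3.71 + 8.031 = 11.74 Ω
I = V / R_total = 90.2 / 11.74 = 7.682 A
Voltage across the parallel pair: V_p = I × R_p = 7.682 × 8.031 = 61.70 V
R_c sees V_p directly, so P = V_p² / R_c.
P_R_c = (61.70)² / 390 = 9.761 W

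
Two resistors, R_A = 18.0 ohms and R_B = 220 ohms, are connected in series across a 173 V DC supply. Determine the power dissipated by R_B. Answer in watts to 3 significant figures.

Since the resistors are in series they all carry the loop current I = V/R_total; the power in any one is I²R.
R_total = 18.0 + 220 = 238.0 Ω
I = V / R_total = 173 / 238.0 = 0.7269 A
P_R_B = I² × R_B = (0.7269)² × 220 = 116.2 W

116 W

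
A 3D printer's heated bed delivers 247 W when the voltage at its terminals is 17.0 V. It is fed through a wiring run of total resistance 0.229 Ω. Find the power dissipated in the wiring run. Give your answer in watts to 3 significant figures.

Line loss is just I²R for the cable — we know both I and R_line directly.
I = P / V = 247 / 17.0 = 14.53 A through the wiring run.
P_line = I² R_line = (14.53)² × 0.229 = 48.34 W

48.3 W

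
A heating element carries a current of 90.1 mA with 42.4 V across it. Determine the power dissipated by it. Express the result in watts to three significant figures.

With V and I both given, power follows immediately from P = V I.
P = 42.4 V × 0.09010 A = 3.820 W

3.82 W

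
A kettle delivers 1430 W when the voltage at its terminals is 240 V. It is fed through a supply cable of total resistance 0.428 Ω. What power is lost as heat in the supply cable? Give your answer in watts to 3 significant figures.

15.2 W

The supply cable and load are in series, so the same current flows in both; the loss is I²R_line.
I = P / V = 1430 / 240 = 5.958 A through the supply cable.
P_line = I² R_line = (5.958)² × 0.428 = 15.19 W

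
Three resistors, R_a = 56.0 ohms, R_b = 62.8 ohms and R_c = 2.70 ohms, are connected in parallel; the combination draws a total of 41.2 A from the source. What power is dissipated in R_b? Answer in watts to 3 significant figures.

The branches share the same voltage, but only the total current is given — find V from the equivalent resistance first.
1/R_eq = 1/56.0 + 1/62.8 + 1/2.70 ⇒ R_eq = 2.474 Ω
V = I_total × R_eq = 41.20 × 2.474 = 101.9 V
P_R_b = V² / R_b = (101.9)² / 62.8 = 165.5 W

165 W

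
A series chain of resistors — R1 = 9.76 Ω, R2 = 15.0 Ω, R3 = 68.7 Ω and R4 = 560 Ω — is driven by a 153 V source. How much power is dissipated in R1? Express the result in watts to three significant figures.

0.535 W

Every series element carries the same I. Get I from the total resistance, then P = I² × R1.
R_total = 9.76 + 15.0 + 68.7 + 560 = 653.5 Ω
I = V / R_total = 153 / 653.5 = 0.2341 A
P_R1 = I² × R1 = (0.2341)² × 9.76 = 0.5351 W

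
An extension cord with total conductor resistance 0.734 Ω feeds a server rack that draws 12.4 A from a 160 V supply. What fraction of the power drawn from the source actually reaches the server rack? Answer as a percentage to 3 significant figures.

The extension cord carries the full 12.4 A.
P_line = I² R_line = (12.40)² × 0.734 = 112.9 W
P_source = V I = 160 × 12.40 = 1984 W; P_load = 1871 W
η = P_load / P_source = 1871 / 1984 = 0.9431

94.3 %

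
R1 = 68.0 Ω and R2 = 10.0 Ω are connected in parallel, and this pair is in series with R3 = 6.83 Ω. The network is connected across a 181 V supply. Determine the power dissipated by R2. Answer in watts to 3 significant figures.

First find R_p for the parallel pair, then treat R_p + R3 as a series loop.
R_p = (68.0×10.0)/(68.0+10.0) = 8.718 Ω
R_total = R_p + 6.83 = 8.718 + 6.83 = 15.55 Ω
I = V / R_total = 181 / 15.55 = 11.64 A
Voltage across the parallel pair: V_p = I × R_p = 11.64 × 8.718 = 101.5 V
Use P = V²/R for R2 with V = V_p.
P_R2 = (101.5)² / 10.0 = 1030 W

1030 W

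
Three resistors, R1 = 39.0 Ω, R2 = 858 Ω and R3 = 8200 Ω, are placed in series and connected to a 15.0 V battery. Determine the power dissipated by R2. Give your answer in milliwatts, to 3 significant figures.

Since the resistors are in series they all carry the loop current I = V/R_total; the power in any one is I²R.
R_total = 39.0 + 858 + 8200 = 9097 Ω
I = V / R_total = 15.0 / 9097 = 0.001649 A
P_R2 = I² × R2 = (0.001649)² × 858 = 0.002333 W

2.33 mW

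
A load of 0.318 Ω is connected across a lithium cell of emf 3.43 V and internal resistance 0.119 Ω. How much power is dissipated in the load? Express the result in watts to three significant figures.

Find the circuit current first, then P = I²R for the load (series elements share I).
I = ε / (r + R) = 3.43 / (0.119 + 0.318) = 7.849 A
P_load = I² R = (7.849)² × 0.318 = 19.59 W

19.6 W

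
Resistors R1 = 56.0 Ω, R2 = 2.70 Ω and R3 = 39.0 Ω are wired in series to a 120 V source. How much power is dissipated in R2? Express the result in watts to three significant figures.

4.07 W

The current is common to all series resistors; compute it, then apply P = I²R for the target.
R_total = 56.0 + 2.70 + 39.0 = 97.70 Ω
I = V / R_total = 120 / 97.70 = 1.228 A
P_R2 = I² × R2 = (1.228)² × 2.70 = 4.073 W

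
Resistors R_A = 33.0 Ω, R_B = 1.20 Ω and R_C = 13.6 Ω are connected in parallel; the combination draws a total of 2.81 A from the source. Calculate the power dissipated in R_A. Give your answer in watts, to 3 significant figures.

We need the common branch voltage; get it from I_total × R_eq, then P = V²/R for the branch.
1/R_eq = 1/33.0 + 1/1.20 + 1/13.6 ⇒ R_eq = 1.067 Ω
V = I_total × R_eq = 2.810 × 1.067 = 2.998 V
P_R_A = V² / R_A = (2.998)² / 33.0 = 0.2724 W

0.272 W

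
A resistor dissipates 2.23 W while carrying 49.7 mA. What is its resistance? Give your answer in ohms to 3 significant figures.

903 Ω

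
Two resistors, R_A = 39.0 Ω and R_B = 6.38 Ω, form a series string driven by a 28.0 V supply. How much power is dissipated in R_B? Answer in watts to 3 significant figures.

Since the resistors are in series they all carry the loop current I = V/R_total; the power in any one is I²R.
R_total = 39.0 + 6.38 = 45.38 Ω
I = V / R_total = 28.0 / 45.38 = 0.6170 A
P_R_B = I² × R_B = (0.6170)² × 6.38 = 2.429 W

2.43 W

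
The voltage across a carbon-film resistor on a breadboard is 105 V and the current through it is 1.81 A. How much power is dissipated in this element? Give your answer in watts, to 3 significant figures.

190 W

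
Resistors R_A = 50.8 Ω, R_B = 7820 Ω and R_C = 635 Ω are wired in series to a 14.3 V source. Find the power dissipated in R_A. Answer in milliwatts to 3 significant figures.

0.144 mW

The current is common to all series resistors; compute it, then apply P = I²R for the target.
R_total = 50.8 + 7820 + 635 = 8506 Ω
I = V / R_total = 14.3 / 8506 = 0.001681 A
P_R_A = I² × R_A = (0.001681)² × 50.8 = 0.0001436 W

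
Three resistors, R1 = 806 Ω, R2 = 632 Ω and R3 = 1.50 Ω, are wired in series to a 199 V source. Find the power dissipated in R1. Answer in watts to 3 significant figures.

The current is common to all series resistors; compute it, then apply P = I²R for the target.
R_total = 806 + 632 + 1.50 = 1440 Ω
I = V / R_total = 199 / 1440 = 0.1382 A
P_R1 = I² × R1 = (0.1382)² × 806 = 15.40 W

15.4 W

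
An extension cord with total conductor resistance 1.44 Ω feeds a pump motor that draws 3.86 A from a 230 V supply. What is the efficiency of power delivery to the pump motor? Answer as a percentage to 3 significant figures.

97.6 %

The extension cord carries the full 3.86 A.
P_line = I² R_line = (3.860)² × 1.44 = 21.46 W
P_source = V I = 230 × 3.860 = 887.8 W; P_load = 866.3 W
η = P_load / P_source = 866.3 / 887.8 = 0.9758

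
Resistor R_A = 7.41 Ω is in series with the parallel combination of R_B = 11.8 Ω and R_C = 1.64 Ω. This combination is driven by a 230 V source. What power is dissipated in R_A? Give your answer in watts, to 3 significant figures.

Replace R_B and R_C with their parallel equivalent so the circuit becomes R_A in series with R_p.
R_p = (11.8×1.64)/(11.8+1.64) = 1.440 Ω
R_total = 7.41 + 1.440 = 8.850 Ω
I = V / R_total = 230 / 8.850 = 25.99 A
The full supply current passes through R_A: P = I²R.
P_R_A = (25.99)² × 7.41 = 5005 W

5000 W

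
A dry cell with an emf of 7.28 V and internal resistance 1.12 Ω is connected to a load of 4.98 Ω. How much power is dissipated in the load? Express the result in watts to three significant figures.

With r and R in series, I = ε/(r+R); the load dissipates I²R.
I = ε / (r + R) = 7.28 / (1.12 + 4.98) = 1.193 A
P_load = I² R = (1.193)² × 4.98 = 7.093 W

7.09 W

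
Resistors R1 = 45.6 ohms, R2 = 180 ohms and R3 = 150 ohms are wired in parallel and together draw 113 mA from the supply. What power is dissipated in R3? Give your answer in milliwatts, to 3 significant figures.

73.0 mW

The branches share the same voltage, but only the total current is given — find V from the equivalent resistance first.
1/R_eq = 1/45.6 + 1/180 + 1/150 ⇒ R_eq = 29.28 Ω
V = I_total × R_eq = 0.1130 × 29.28 = 3.309 V
P_R3 = V² / R3 = (3.309)² / 150 = 0.07298 W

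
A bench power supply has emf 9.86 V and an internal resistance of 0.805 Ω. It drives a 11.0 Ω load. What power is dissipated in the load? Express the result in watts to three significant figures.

7.67 W

With r and R in series, I = ε/(r+R); the load dissipates I²R.
I = ε / (r + R) = 9.86 / (0.805 + 11.0) = 0.8352 A
P_load = I² R = (0.8352)² × 11.0 = 7.674 W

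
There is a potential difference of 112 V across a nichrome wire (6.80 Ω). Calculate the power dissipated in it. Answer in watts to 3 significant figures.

With V across and R both known, P = V²/R gives the dissipation directly.
P = (112 V)² / 6.80 Ω = 1845 W

1840 W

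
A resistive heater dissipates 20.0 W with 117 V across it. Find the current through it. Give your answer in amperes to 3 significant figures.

0.171 A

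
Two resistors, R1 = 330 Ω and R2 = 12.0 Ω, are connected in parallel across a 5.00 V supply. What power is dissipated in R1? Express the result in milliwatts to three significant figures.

Every branch has 5.00 V across it, so for R1 the power is simply V²/R.
P_R1 = V² / R1 = (5.00)² / 330 Ω = 0.07576 W

75.8 mW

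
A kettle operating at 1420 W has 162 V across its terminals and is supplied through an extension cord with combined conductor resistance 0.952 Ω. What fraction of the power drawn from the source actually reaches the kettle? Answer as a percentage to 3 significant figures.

I = P / V = 1420 / 162 = 8.765 A through the extension cord.
P_line = I² R_line = (8.765)² × 0.952 = 73.14 W
P_source = P_load + P_line = 1420 + 73.14 = 1493 W
η = P_load / P_source = 1420 / 1493 = 0.9510

95.1 %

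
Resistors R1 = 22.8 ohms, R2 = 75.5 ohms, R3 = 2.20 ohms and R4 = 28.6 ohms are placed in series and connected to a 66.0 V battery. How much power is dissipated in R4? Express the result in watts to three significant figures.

7.47 W

In a series string the same current flows through every resistor — find that current, then P = I²R for the one we want.
R_total = 22.8 + 75.5 + 2.20 + 28.6 = 129.1 Ω
I = V / R_total = 66.0 / 129.1 = 0.5112 A
P_R4 = I² × R4 = (0.5112)² × 28.6 = 7.475 W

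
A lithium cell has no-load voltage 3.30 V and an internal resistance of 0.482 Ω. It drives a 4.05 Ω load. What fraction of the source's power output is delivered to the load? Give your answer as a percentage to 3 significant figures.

89.4 %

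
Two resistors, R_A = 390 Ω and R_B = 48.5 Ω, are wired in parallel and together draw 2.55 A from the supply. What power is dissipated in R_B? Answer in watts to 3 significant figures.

249 W

The branches share the same voltage, but only the total current is given — find V from the equivalent resistance first.
1/R_eq = 1/390 + 1/48.5 ⇒ R_eq = 43.14 Ω
V = I_total × R_eq = 2.550 × 43.14 = 110.0 V
P_R_B = V² / R_B = (110.0)² / 48.5 = 249.5 W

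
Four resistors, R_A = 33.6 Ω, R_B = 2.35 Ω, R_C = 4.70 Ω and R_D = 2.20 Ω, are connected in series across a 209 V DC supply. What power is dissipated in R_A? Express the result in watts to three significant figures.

799 W

In a series string the same current flows through every resistor — find that current, then P = I²R for the one we want.
R_total = 33.6 + 2.35 + 4.70 + 2.20 = 42.85 Ω
I = V / R_total = 209 / 42.85 = 4.877 A
P_R_A = I² × R_A = (4.877)² × 33.6 = 799.3 W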